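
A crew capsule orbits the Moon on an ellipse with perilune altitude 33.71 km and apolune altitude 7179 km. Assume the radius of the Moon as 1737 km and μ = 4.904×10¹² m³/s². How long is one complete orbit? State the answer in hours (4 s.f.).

T ≈ 9.735 hours

r_p = 1737 + 33.71 = 1770.7 km = 1.7707×10⁶ m.
r_a = 1737 + 7179 = 8916.0 km = 8.9160×10⁶ m.
Semi-major axis a = (r_p + r_a)/2 = (1770.7 + 8916.0)/2 = 5343.4 km = 5.343×10⁶ m.
By Kepler's third law T = 2π√(a³/μ) = 2π × 5.578×10³ = 3.504×10⁴ s.
= 9.735 hours.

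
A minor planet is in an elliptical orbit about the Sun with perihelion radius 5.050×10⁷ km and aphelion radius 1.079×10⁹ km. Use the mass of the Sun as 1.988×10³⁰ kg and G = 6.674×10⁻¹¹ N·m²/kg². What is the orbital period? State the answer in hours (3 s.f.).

T ≈ 64300 hours

μ = GM = 6.674×10⁻¹¹ × 1.988×10³⁰ = 1.327×10²⁰ m³/s².
Semi-major axis a = (r_p + r_a)/2 = (5.0500×10⁷ + 1.0790×10⁹)/2 = 5.6475×10⁸ km = 5.648×10¹¹ m.
By Kepler's third law T = 2π√(a³/μ) = 2π × 3.685×10⁷ = 2.315×10⁸ s.
= 64310 hours.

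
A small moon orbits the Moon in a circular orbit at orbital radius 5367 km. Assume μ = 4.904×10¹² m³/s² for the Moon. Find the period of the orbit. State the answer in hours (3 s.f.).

r = 5367 km = 5.367×10⁶ m.
Kepler's third law: T = 2π√(r³/μ) = 2π√((5.367×10⁶)³ / 4.904×10¹²).
r³/μ = 3.152×10⁷ s², so T = 2π × 5.615×10³ = 3.528×10⁴ s.
Converting: 3.528×10⁴ s ÷ 3600 = 9.799 hours.

T ≈ 9.80 hours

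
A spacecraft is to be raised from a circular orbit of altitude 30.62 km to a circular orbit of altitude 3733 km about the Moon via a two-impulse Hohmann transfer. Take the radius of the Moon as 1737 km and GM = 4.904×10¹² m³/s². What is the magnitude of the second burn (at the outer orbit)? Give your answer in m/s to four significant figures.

r₁ = 1737 + 30.62 = 1767.6 km = 1.7676×10⁶ m.
r₂ = 1737 + 3733 = 5470.0 km = 5.4700×10⁶ m.
Transfer ellipse a_t = (r₁ + r₂)/2 = 3.619×10⁶ m.
At r₁: circular v_c1 = √(μ/r₁) = 1666 m/s; transfer-perilune v_p = √[μ(2/r₁ − 1/a_t)] = 2048 m/s.
At r₂: circular v_c2 = √(μ/r₂) = 946.9 m/s; transfer-apolune v_a = √[μ(2/r₂ − 1/a_t)] = 661.7 m/s.
Δv₂ = v_c2 − v_a = 285.1 m/s.

Δv ≈ 285.1 m/s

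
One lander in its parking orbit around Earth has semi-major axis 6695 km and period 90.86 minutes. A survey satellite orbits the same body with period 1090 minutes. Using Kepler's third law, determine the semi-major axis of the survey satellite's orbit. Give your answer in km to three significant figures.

Kepler's third law: a³ ∝ T², so a₂ = a₁ (T₂/T₁)^(2/3).
T₂/T₁ = 12.00, (T₂/T₁)^(2/3) = 5.240.
a₂ = 6695 × 5.240 = 35080 km.

a₂ ≈ 35100 km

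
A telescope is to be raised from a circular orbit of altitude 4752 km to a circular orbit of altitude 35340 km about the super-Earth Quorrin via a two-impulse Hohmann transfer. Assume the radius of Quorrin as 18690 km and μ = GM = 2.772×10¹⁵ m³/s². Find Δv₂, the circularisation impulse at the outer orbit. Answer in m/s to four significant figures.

r₁ = 18690 + 4752 = 23442 km = 2.3442×10⁷ m.
r₂ = 18690 + 35340 = 54030 km = 5.4030×10⁷ m.
Transfer ellipse a_t = (r₁ + r₂)/2 = 3.874×10⁷ m.
At r₁: circular v_c1 = √(μ/r₁) = 10870 m/s; transfer-periapsis v_p = √[μ(2/r₁ − 1/a_t)] = 12840 m/s.
At r₂: circular v_c2 = √(μ/r₂) = 7163 m/s; transfer-apoapsis v_a = √[μ(2/r₂ − 1/a_t)] = 5572 m/s.
Δv₂ = v_c2 − v_a = 1591 m/s.

Δv ≈ 1591 m/s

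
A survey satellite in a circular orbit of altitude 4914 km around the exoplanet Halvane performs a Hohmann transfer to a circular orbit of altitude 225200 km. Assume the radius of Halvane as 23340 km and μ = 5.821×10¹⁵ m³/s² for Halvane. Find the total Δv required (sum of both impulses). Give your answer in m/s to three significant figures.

Δv_total ≈ 7530 m/s

r₁ = 23340 + 4914 = 28254 km = 2.8254×10⁷ m.
r₂ = 23340 + 225200 = 248540 km = 2.4854×10⁸ m.
Transfer ellipse a_t = (r₁ + r₂)/2 = 1.384×10⁸ m.
At r₁: circular v_c1 = √(μ/r₁) = 14350 m/s; transfer-periapsis v_p = √[μ(2/r₁ − 1/a_t)] = 19240 m/s.
Δv₁ = v_p − v_c1 = 4882 m/s.
At r₂: circular v_c2 = √(μ/r₂) = 4840 m/s; transfer-apoapsis v_a = √[μ(2/r₂ − 1/a_t)] = 2187 m/s.
Δv₂ = v_c2 − v_a = 2653 m/s.
Total Δv = Δv₁ + Δv₂ = 7534 m/s.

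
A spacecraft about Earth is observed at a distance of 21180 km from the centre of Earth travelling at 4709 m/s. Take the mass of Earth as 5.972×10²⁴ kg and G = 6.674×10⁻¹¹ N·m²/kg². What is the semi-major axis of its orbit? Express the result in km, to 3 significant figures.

a ≈ 25800 km

μ = GM = 6.674×10⁻¹¹ × 5.972×10²⁴ = 3.986×10¹⁴ m³/s².
r = 2.118×10⁷ m.
Vis-viva rearranged: 1/a = 2/r − v²/μ = 9.443×10⁻⁸ − 5.564×10⁻⁸ = 3.879×10⁻⁸ m⁻¹.
a = 2.578×10⁷ m = 25778 km.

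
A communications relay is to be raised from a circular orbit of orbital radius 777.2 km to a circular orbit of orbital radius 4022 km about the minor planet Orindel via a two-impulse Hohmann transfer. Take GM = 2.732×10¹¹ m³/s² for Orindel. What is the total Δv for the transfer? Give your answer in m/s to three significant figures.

Δv_total ≈ 287 m/s

r₁ = 777.2 km = 7.772×10⁵ m.
r₂ = 4022 km = 4.022×10⁶ m.
Transfer ellipse a_t = (r₁ + r₂)/2 = 2.400×10⁶ m.
At r₁: circular v_c1 = √(μ/r₁) = 592.9 m/s; transfer-periapsis v_p = √[μ(2/r₁ − 1/a_t)] = 767.6 m/s.
Δv₁ = v_p − v_c1 = 174.7 m/s.
At r₂: circular v_c2 = √(μ/r₂) = 260.6 m/s; transfer-apoapsis v_a = √[μ(2/r₂ − 1/a_t)] = 148.3 m/s.
Δv₂ = v_c2 − v_a = 112.3 m/s.
Total Δv = Δv₁ + Δv₂ = 287.0 m/s.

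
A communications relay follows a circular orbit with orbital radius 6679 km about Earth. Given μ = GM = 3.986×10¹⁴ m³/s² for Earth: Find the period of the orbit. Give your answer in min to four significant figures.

T ≈ 90.54 min

r = 6679 km = 6.679×10⁶ m.
Kepler's third law: T = 2π√(r³/μ) = 2π√((6.679×10⁶)³ / 3.986×10¹⁴).
r³/μ = 7.475×10⁵ s², so T = 2π × 8.646×10² = 5.432×10³ s.
Converting: 5.432×10³ s ÷ 60.00 = 90.54 min.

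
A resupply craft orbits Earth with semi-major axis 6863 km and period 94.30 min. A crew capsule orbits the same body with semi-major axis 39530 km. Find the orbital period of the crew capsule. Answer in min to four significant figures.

T₂ ≈ 1304 min

Kepler's third law: T² ∝ a³, so T₂ = T₁ (a₂/a₁)^(3/2).
a₂/a₁ = 5.760, (a₂/a₁)^(3/2) = 13.82.
T₂ = 94.30 × 13.82 = 1304 min.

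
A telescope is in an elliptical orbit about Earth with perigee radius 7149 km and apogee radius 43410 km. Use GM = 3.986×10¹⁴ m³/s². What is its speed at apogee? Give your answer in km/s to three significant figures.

v ≈ 1.61 km/s

Semi-major axis a = (r_p + r_a)/2 = 25280 km = 2.528×10⁷ m.
Vis-viva: v² = μ(2/r − 1/a) = 3.986×10¹⁴ × (4.607×10⁻⁸ − 3.956×10⁻⁸) = 2.597×10⁶ m²/s².
v = 1611 m/s = 1.611 km/s.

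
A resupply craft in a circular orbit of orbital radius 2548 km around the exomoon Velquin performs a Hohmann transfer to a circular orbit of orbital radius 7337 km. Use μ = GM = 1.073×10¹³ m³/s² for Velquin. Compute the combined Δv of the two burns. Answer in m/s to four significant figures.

Δv_total ≈ 789.2 m/s

r₁ = 2548 km = 2.548×10⁶ m.
r₂ = 7337 km = 7.337×10⁶ m.
Transfer ellipse a_t = (r₁ + r₂)/2 = 4.942×10⁶ m.
At r₁: circular v_c1 = √(μ/r₁) = 2052 m/s; transfer-periapsis v_p = √[μ(2/r₁ − 1/a_t)] = 2500 m/s.
Δv₁ = v_p − v_c1 = 448.2 m/s.
At r₂: circular v_c2 = √(μ/r₂) = 1209 m/s; transfer-apoapsis v_a = √[μ(2/r₂ − 1/a_t)] = 868.3 m/s.
Δv₂ = v_c2 − v_a = 341.0 m/s.
Total Δv = Δv₁ + Δv₂ = 789.2 m/s.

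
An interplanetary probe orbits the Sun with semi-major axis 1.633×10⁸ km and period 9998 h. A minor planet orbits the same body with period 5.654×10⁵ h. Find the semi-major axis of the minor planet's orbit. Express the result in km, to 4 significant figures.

a₂ ≈ 2.406×10⁹ km

Kepler's third law: a³ ∝ T², so a₂ = a₁ (T₂/T₁)^(2/3).
T₂/T₁ = 56.55, (T₂/T₁)^(2/3) = 14.73.
a₂ = 1.633×10⁸ × 14.73 = 2.406×10⁹ km.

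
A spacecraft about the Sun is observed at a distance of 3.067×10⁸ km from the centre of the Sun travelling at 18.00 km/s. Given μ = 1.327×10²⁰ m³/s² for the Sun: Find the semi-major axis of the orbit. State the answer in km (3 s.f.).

r = 3.067×10¹¹ m.
Specific orbital energy ε = v²/2 − μ/r = (18000)²/2 − 1.327×10²⁰/3.067×10¹¹ = -2.707×10⁸ J/kg.
Since ε = −μ/(2a), a = −μ/(2ε) = 2.451×10¹¹ m = 2.4513×10⁸ km.

a ≈ 2.45×10⁸ km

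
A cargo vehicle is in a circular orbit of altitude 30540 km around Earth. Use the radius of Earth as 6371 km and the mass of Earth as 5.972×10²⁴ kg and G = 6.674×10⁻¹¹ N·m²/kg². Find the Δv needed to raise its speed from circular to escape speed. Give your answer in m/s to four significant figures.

Δv ≈ 1361 m/s

μ = GM = 6.674×10⁻¹¹ × 5.972×10²⁴ = 3.986×10¹⁴ m³/s².
r = 6371 + 30540 = 36911 km = 3.6911×10⁷ m.
Circular speed v_c = √(μ/r) = 3286 m/s.
Escape speed v_esc = √(2μ/r) = √2 × v_c = 4647 m/s.
Δv = v_esc − v_c = 1361 m/s.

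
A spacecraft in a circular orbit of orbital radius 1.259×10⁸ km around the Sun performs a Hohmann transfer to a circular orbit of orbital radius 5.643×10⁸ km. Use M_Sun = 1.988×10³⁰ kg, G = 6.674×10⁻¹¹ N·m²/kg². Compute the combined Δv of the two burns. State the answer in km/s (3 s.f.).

μ = GM = 6.674×10⁻¹¹ × 1.988×10³⁰ = 1.327×10²⁰ m³/s².
r₁ = 1.259×10⁸ km = 1.259×10¹¹ m.
r₂ = 5.643×10⁸ km = 5.643×10¹¹ m.
Transfer ellipse a_t = (r₁ + r₂)/2 = 3.451×10¹¹ m.
At r₁: circular v_c1 = √(μ/r₁) = 32460 m/s; transfer-perihelion v_p = √[μ(2/r₁ − 1/a_t)] = 41510 m/s.
Δv₁ = v_p − v_c1 = 9049 m/s.
At r₂: circular v_c2 = √(μ/r₂) = 15330 m/s; transfer-aphelion v_a = √[μ(2/r₂ − 1/a_t)] = 9262 m/s.
Δv₂ = v_c2 − v_a = 6072 m/s.
Total Δv = Δv₁ + Δv₂ = 15120 m/s = 15.12 km/s.

Δv_total ≈ 15.1 km/s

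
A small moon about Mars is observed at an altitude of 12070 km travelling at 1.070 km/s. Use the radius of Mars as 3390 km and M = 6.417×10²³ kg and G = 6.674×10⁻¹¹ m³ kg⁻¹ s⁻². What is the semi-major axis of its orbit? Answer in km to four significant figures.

a ≈ 9743 km

μ = GM = 6.674×10⁻¹¹ × 6.417×10²³ = 4.283×10¹³ m³/s².
r = 3390 + 12070 = 15460 km = 1.546×10⁷ m.
Vis-viva rearranged: 1/a = 2/r − v²/μ = 1.294×10⁻⁷ − 2.673×10⁻⁸ = 1.026×10⁻⁷ m⁻¹.
a = 9.743×10⁶ m = 9743.5 km.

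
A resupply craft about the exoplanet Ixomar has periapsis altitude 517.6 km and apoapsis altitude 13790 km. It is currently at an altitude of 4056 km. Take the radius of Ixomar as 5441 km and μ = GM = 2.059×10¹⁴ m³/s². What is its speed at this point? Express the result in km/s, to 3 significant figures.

r_p = 5441 + 517.6 = 5958.6 km = 5.9586×10⁶ m.
r_a = 5441 + 13790 = 19231 km = 1.9231×10⁷ m.
r = 5441 + 4056 = 9497.0 km = 9.497×10⁶ m.
Semi-major axis a = (r_p + r_a)/2 = 12595 km = 1.259×10⁷ m.
Vis-viva: v² = μ(2/r − 1/a) = 2.059×10¹⁴ × (2.106×10⁻⁷ − 7.940×10⁻⁸) = 2.701×10⁷ m²/s².
v = 5197 m/s = 5.197 km/s.

v ≈ 5.20 km/s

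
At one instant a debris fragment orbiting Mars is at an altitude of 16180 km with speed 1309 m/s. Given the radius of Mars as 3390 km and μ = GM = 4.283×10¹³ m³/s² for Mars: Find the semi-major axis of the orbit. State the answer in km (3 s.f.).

r = 3390 + 16180 = 19570 km = 1.957×10⁷ m.
Specific orbital energy ε = v²/2 − μ/r = (1309)²/2 − 4.283×10¹³/1.957×10⁷ = -1.332×10⁶ J/kg.
Since ε = −μ/(2a), a = −μ/(2ε) = 1.608×10⁷ m = 16080 km.

a ≈ 16100 km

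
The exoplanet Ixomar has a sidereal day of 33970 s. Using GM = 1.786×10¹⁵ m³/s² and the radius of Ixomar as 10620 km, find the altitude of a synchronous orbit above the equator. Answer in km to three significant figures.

h_sync ≈ 26800 km

A synchronous orbit has period T, so by Kepler's third law a = (μT²/4π²)^(1/3).
μT²/4π² = 1.786×10¹⁵ × (3.397×10⁴)² / 39.48 = 5.221×10²² m³.
a = 3.737×10⁷ m = 37374 km.
Altitude h = a − R = 37374 − 10620 = 26754 km.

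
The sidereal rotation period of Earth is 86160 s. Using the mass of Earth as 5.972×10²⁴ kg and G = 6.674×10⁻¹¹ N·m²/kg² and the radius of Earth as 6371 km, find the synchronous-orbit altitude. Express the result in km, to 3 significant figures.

h_sync ≈ 35800 km

μ = GM = 6.674×10⁻¹¹ × 5.972×10²⁴ = 3.986×10¹⁴ m³/s².
A synchronous orbit has period T, so by Kepler's third law a = (μT²/4π²)^(1/3).
μT²/4π² = 3.986×10¹⁴ × (8.616×10⁴)² / 39.48 = 7.495×10²² m³.
a = 4.216×10⁷ m = 42162 km.
Altitude h = a − R = 42162 − 6371 = 35791 km.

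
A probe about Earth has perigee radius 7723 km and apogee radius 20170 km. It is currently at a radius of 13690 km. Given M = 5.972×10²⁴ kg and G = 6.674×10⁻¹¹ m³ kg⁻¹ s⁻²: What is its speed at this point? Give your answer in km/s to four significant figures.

μ = GM = 6.674×10⁻¹¹ × 5.972×10²⁴ = 3.986×10¹⁴ m³/s².
Semi-major axis a = (r_p + r_a)/2 = 13946 km = 1.395×10⁷ m.
Vis-viva: v² = μ(2/r − 1/a) = 3.986×10¹⁴ × (1.461×10⁻⁷ − 7.170×10⁻⁸) = 2.965×10⁷ m²/s².
v = 5445 m/s = 5.445 km/s.

v ≈ 5.445 km/s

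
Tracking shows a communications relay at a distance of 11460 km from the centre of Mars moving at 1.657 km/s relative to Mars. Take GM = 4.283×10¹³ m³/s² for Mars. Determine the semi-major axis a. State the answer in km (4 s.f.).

r = 1.146×10⁷ m.
Vis-viva rearranged: 1/a = 2/r − v²/μ = 1.745×10⁻⁷ − 6.411×10⁻⁸ = 1.104×10⁻⁷ m⁻¹.
a = 9.057×10⁶ m = 9056.8 km.

a ≈ 9057 km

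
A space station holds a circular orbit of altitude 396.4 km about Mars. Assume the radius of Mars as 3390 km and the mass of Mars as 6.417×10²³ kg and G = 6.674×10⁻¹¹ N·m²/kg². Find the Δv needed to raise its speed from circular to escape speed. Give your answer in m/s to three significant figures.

μ = GM = 6.674×10⁻¹¹ × 6.417×10²³ = 4.283×10¹³ m³/s².
r = 3390 + 396.4 = 3786.4 km = 3.7864×10⁶ m.
Circular speed v_c = √(μ/r) = 3363 m/s.
Escape speed v_esc = √(2μ/r) = √2 × v_c = 4756 m/s.
Δv = v_esc − v_c = 1393 m/s.

Δv ≈ 1390 m/s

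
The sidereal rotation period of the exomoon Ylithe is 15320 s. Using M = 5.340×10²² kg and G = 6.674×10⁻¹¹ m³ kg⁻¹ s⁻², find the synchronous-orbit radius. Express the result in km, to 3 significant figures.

μ = GM = 6.674×10⁻¹¹ × 5.340×10²² = 3.564×10¹² m³/s².
A synchronous orbit has period T, so by Kepler's third law a = (μT²/4π²)^(1/3).
μT²/4π² = 3.564×10¹² × (1.532×10⁴)² / 39.48 = 2.119×10¹⁹ m³.
a = 2.767×10⁶ m = 2767.1 km.

r_sync ≈ 2770 km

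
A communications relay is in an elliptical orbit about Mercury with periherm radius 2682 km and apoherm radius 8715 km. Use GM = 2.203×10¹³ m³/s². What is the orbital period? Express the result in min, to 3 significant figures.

Semi-major axis a = (r_p + r_a)/2 = (2682.0 + 8715.0)/2 = 5698.5 km = 5.698×10⁶ m.
By Kepler's third law T = 2π√(a³/μ) = 2π × 2.898×10³ = 1.821×10⁴ s.
= 303.5 min.

T ≈ 304 min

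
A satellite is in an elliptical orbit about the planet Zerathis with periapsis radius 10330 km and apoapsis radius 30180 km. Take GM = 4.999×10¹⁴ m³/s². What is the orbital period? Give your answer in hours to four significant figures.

Semi-major axis a = (r_p + r_a)/2 = (10330 + 30180)/2 = 20255 km = 2.026×10⁷ m.
By Kepler's third law T = 2π√(a³/μ) = 2π × 4.077×10³ = 2.562×10⁴ s.
= 7.116 hours.

T ≈ 7.116 hours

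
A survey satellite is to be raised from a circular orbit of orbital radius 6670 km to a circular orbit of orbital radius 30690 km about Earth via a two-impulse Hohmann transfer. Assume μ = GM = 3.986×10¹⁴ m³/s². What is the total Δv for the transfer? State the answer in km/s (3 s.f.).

Δv_total ≈ 3.63 km/s

r₁ = 6670 km = 6.670×10⁶ m.
r₂ = 30690 km = 3.069×10⁷ m.
Transfer ellipse a_t = (r₁ + r₂)/2 = 1.868×10⁷ m.
At r₁: circular v_c1 = √(μ/r₁) = 7730 m/s; transfer-perigee v_p = √[μ(2/r₁ − 1/a_t)] = 9909 m/s.
Δv₁ = v_p − v_c1 = 2178 m/s.
At r₂: circular v_c2 = √(μ/r₂) = 3604 m/s; transfer-apogee v_a = √[μ(2/r₂ − 1/a_t)] = 2153 m/s.
Δv₂ = v_c2 − v_a = 1450 m/s.
Total Δv = Δv₁ + Δv₂ = 3629 m/s = 3.629 km/s.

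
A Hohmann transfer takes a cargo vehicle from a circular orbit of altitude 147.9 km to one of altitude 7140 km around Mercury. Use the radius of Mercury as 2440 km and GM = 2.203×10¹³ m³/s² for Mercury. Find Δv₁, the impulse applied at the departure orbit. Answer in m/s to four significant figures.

r₁ = 2440 + 147.9 = 2587.9 km = 2.5879×10⁶ m.
r₂ = 2440 + 7140 = 9580.0 km = 9.5800×10⁶ m.
Transfer ellipse a_t = (r₁ + r₂)/2 = 6.084×10⁶ m.
At r₁: circular v_c1 = √(μ/r₁) = 2918 m/s; transfer-periherm v_p = √[μ(2/r₁ − 1/a_t)] = 3661 m/s.
Δv₁ = v_p − v_c1 = 743.5 m/s.

Δv ≈ 743.5 m/s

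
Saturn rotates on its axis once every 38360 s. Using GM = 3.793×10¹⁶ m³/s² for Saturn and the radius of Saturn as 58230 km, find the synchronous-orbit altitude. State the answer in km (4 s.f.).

A synchronous orbit has period T, so by Kepler's third law a = (μT²/4π²)^(1/3).
μT²/4π² = 3.793×10¹⁶ × (3.836×10⁴)² / 39.48 = 1.414×10²⁴ m³.
a = 1.122×10⁸ m = 1.1223×10⁵ km.
Altitude h = a − R = 1.1223×10⁵ − 58230 = 54005 km.

h_sync ≈ 54000 km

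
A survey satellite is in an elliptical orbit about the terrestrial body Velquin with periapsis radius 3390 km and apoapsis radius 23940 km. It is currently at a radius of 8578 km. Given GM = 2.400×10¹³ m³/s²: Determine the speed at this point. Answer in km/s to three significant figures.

Semi-major axis a = (r_p + r_a)/2 = 13665 km = 1.366×10⁷ m.
Vis-viva: v² = μ(2/r − 1/a) = 2.400×10¹³ × (2.332×10⁻⁷ − 7.318×10⁻⁸) = 3.839×10⁶ m²/s².
v = 1959 m/s = 1.959 km/s.

v ≈ 1.96 km/s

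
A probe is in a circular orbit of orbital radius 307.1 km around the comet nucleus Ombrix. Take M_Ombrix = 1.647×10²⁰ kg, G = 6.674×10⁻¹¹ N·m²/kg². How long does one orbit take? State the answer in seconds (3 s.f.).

T ≈ 10200 seconds

μ = GM = 6.674×10⁻¹¹ × 1.647×10²⁰ = 1.099×10¹⁰ m³/s².
r = 307.1 km = 3.071×10⁵ m.
Kepler's third law: T = 2π√(r³/μ) = 2π√((3.071×10⁵)³ / 1.099×10¹⁰).
r³/μ = 2.635×10⁶ s², so T = 2π × 1.623×10³ = 1.020×10⁴ s.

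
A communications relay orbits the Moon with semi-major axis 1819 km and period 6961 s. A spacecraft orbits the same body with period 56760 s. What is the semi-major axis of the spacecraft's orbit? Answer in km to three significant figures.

Kepler's third law: a³ ∝ T², so a₂ = a₁ (T₂/T₁)^(2/3).
T₂/T₁ = 8.154, (T₂/T₁)^(2/3) = 4.051.
a₂ = 1819 × 4.051 = 7369 km.

a₂ ≈ 7370 km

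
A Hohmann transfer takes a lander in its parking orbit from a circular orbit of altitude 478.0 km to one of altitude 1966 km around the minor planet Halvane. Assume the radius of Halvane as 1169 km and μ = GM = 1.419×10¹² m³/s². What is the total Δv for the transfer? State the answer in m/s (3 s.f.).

Δv_total ≈ 249 m/s

r₁ = 1169 + 478.0 = 1647.0 km = 1.6470×10⁶ m.
r₂ = 1169 + 1966 = 3135.0 km = 3.1350×10⁶ m.
Transfer ellipse a_t = (r₁ + r₂)/2 = 2.391×10⁶ m.
At r₁: circular v_c1 = √(μ/r₁) = 928.2 m/s; transfer-periapsis v_p = √[μ(2/r₁ − 1/a_t)] = 1063 m/s.
Δv₁ = v_p − v_c1 = 134.6 m/s.
At r₂: circular v_c2 = √(μ/r₂) = 672.8 m/s; transfer-apoapsis v_a = √[μ(2/r₂ − 1/a_t)] = 558.4 m/s.
Δv₂ = v_c2 − v_a = 114.4 m/s.
Total Δv = Δv₁ + Δv₂ = 249.0 m/s.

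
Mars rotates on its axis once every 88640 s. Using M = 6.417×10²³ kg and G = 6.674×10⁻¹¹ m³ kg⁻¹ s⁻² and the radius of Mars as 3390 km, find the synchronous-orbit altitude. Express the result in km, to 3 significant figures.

μ = GM = 6.674×10⁻¹¹ × 6.417×10²³ = 4.283×10¹³ m³/s².
A synchronous orbit has period T, so by Kepler's third law a = (μT²/4π²)^(1/3).
μT²/4π² = 4.283×10¹³ × (8.864×10⁴)² / 39.48 = 8.524×10²¹ m³.
a = 2.043×10⁷ m = 20427 km.
Altitude h = a − R = 20427 − 3390 = 17037 km.

h_sync ≈ 17000 km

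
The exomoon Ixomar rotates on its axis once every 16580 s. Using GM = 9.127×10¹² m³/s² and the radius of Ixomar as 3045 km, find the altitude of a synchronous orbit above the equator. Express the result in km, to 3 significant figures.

h_sync ≈ 946 km

A synchronous orbit has period T, so by Kepler's third law a = (μT²/4π²)^(1/3).
μT²/4π² = 9.127×10¹² × (1.658×10⁴)² / 39.48 = 6.355×10¹⁹ m³.
a = 3.991×10⁶ m = 3990.7 km.
Altitude h = a − R = 3990.7 − 3045 = 945.67 km.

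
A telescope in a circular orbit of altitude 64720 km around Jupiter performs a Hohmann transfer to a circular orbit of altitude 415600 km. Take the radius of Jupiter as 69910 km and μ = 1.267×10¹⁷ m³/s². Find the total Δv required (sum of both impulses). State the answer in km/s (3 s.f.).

r₁ = 69910 + 64720 = 134630 km = 1.3463×10⁸ m.
r₂ = 69910 + 415600 = 485510 km = 4.8551×10⁸ m.
Transfer ellipse a_t = (r₁ + r₂)/2 = 3.101×10⁸ m.
At r₁: circular v_c1 = √(μ/r₁) = 30680 m/s; transfer-perijove v_p = √[μ(2/r₁ − 1/a_t)] = 38390 m/s.
Δv₁ = v_p − v_c1 = 7710 m/s.
At r₂: circular v_c2 = √(μ/r₂) = 16150 m/s; transfer-apojove v_a = √[μ(2/r₂ − 1/a_t)] = 10640 m/s.
Δv₂ = v_c2 − v_a = 5510 m/s.
Total Δv = Δv₁ + Δv₂ = 13220 m/s = 13.22 km/s.

Δv_total ≈ 13.2 km/s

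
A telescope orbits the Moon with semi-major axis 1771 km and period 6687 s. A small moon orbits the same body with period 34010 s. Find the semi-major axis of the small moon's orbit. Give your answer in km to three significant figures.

a₂ ≈ 5240 km

Kepler's third law: a³ ∝ T², so a₂ = a₁ (T₂/T₁)^(2/3).
T₂/T₁ = 5.086, (T₂/T₁)^(2/3) = 2.957.
a₂ = 1771 × 2.957 = 5238 km.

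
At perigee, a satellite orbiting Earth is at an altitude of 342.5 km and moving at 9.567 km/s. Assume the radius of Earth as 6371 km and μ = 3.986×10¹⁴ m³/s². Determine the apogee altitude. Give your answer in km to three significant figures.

apogee altitude ≈ 16200 km

r_p = 6371 + 342.5 = 6713.5 km = 6.714×10⁶ m.
Specific energy ε = v²/2 − μ/r = -1.361×10⁷ J/kg, so a = −μ/(2ε) = 1.464×10⁷ m.
The apsides satisfy r_p + r_a = 2a, so the apogee radius is 2a − r_p = 2.258×10⁷ m = 22576 km.
Apogee altitude = 22576 − 6371 = 16205 km.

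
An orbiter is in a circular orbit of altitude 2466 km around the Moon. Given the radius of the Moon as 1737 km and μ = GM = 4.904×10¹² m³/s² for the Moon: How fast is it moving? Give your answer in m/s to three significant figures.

v ≈ 1080 m/s

r = 1737 + 2466 = 4203.0 km = 4.2030×10⁶ m.
For a circular orbit v = √(μ/r) = √(4.904×10¹² / 4.203×10⁶) = √(1.167×10⁶) = 1080 m/s.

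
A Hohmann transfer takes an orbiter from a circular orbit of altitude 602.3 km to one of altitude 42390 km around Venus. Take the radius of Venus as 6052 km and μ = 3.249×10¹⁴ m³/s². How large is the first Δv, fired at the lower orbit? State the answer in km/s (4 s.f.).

r₁ = 6052 + 602.3 = 6654.3 km = 6.6543×10⁶ m.
r₂ = 6052 + 42390 = 48442 km = 4.8442×10⁷ m.
Transfer ellipse a_t = (r₁ + r₂)/2 = 2.755×10⁷ m.
At r₁: circular v_c1 = √(μ/r₁) = 6988 m/s; transfer-periapsis v_p = √[μ(2/r₁ − 1/a_t)] = 9266 m/s.
Δv₁ = v_p − v_c1 = 2278 m/s.
= 2.278 km/s.

Δv ≈ 2.278 km/s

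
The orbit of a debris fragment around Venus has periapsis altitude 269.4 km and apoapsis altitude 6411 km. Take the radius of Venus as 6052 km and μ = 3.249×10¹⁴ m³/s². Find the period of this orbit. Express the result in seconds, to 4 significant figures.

r_p = 6052 + 269.4 = 6321.4 km = 6.3214×10⁶ m.
r_a = 6052 + 6411 = 12463 km = 1.2463×10⁷ m.
Semi-major axis a = (r_p + r_a)/2 = (6321.4 + 12463)/2 = 9392.2 km = 9.392×10⁶ m.
By Kepler's third law T = 2π√(a³/μ) = 2π × 1.597×10³ = 1.003×10⁴ s.

T ≈ 10030 seconds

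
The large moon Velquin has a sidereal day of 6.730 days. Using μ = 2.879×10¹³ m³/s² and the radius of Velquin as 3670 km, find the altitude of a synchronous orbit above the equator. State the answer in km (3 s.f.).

T = 6.730 days = 5.815×10⁵ s.
A synchronous orbit has period T, so by Kepler's third law a = (μT²/4π²)^(1/3).
μT²/4π² = 2.879×10¹³ × (5.815×10⁵)² / 39.48 = 2.466×10²³ m³.
a = 6.271×10⁷ m = 62707 km.
Altitude h = a − R = 62707 − 3670 = 59037 km.

h_sync ≈ 59000 km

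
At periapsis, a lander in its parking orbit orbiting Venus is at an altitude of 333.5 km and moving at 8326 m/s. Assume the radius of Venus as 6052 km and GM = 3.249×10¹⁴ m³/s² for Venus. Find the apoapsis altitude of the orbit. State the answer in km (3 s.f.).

apoapsis altitude ≈ 7590 km

r_p = 6052 + 333.5 = 6385.5 km = 6.386×10⁶ m.
Specific energy ε = v²/2 − μ/r = -1.622×10⁷ J/kg, so a = −μ/(2ε) = 1.002×10⁷ m.
The apsides satisfy r_p + r_a = 2a, so the apoapsis radius is 2a − r_p = 1.365×10⁷ m = 13646 km.
Apoapsis altitude = 13646 − 6052 = 7593.6 km.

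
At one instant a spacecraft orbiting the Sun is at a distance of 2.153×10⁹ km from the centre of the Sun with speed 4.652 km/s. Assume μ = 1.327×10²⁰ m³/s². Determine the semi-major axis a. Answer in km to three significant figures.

a ≈ 1.31×10⁹ km

r = 2.153×10¹² m.
Specific orbital energy ε = v²/2 − μ/r = (4652)²/2 − 1.327×10²⁰/2.153×10¹² = -5.081×10⁷ J/kg.
Since ε = −μ/(2a), a = −μ/(2ε) = 1.306×10¹² m = 1.3057×10⁹ km.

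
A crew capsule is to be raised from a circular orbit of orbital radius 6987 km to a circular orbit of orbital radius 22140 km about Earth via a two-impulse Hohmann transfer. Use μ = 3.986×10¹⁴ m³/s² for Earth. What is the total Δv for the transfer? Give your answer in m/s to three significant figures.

r₁ = 6987 km = 6.987×10⁶ m.
r₂ = 22140 km = 2.214×10⁷ m.
Transfer ellipse a_t = (r₁ + r₂)/2 = 1.456×10⁷ m.
At r₁: circular v_c1 = √(μ/r₁) = 7553 m/s; transfer-perigee v_p = √[μ(2/r₁ − 1/a_t)] = 9313 m/s.
Δv₁ = v_p − v_c1 = 1760 m/s.
At r₂: circular v_c2 = √(μ/r₂) = 4243 m/s; transfer-apogee v_a = √[μ(2/r₂ − 1/a_t)] = 2939 m/s.
Δv₂ = v_c2 − v_a = 1304 m/s.
Total Δv = Δv₁ + Δv₂ = 3064 m/s.

Δv_total ≈ 3060 m/s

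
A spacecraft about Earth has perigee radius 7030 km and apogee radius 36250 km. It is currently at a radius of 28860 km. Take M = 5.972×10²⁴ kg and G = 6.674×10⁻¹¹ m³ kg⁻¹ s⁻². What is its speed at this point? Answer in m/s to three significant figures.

v ≈ 3030 m/s

μ = GM = 6.674×10⁻¹¹ × 5.972×10²⁴ = 3.986×10¹⁴ m³/s².
Semi-major axis a = (r_p + r_a)/2 = 21640 km = 2.164×10⁷ m.
Vis-viva: v² = μ(2/r − 1/a) = 3.986×10¹⁴ × (6.930×10⁻⁸ − 4.621×10⁻⁸) = 9.203×10⁶ m²/s².
v = 3034 m/s.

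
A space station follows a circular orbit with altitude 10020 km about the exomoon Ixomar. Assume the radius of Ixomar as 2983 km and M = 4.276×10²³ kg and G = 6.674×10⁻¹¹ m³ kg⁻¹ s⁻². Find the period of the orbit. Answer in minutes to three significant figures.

μ = GM = 6.674×10⁻¹¹ × 4.276×10²³ = 2.854×10¹³ m³/s².
r = 2983 + 10020 = 13003 km = 1.3003×10⁷ m.
Kepler's third law: T = 2π√(r³/μ) = 2π√((1.300×10⁷)³ / 2.854×10¹³).
r³/μ = 7.704×10⁷ s², so T = 2π × 8.777×10³ = 5.515×10⁴ s.
Converting: 5.515×10⁴ s ÷ 60.00 = 919.1 minutes.

T ≈ 919 minutes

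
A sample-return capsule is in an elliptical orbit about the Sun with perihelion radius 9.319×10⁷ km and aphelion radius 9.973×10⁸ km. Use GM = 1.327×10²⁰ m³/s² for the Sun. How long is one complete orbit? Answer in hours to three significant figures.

T ≈ 61000 hours

Semi-major axis a = (r_p + r_a)/2 = (9.3190×10⁷ + 9.9730×10⁸)/2 = 5.4524×10⁸ km = 5.452×10¹¹ m.
By Kepler's third law T = 2π√(a³/μ) = 2π × 3.495×10⁷ = 2.196×10⁸ s.
= 61000 hours.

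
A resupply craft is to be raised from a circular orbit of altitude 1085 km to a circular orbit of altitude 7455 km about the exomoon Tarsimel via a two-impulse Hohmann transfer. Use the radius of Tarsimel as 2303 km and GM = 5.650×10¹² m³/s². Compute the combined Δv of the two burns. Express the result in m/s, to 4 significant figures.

Δv_total ≈ 496.7 m/s

r₁ = 2303 + 1085 = 3388.0 km = 3.3880×10⁶ m.
r₂ = 2303 + 7455 = 9758.0 km = 9.7580×10⁶ m.
Transfer ellipse a_t = (r₁ + r₂)/2 = 6.573×10⁶ m.
At r₁: circular v_c1 = √(μ/r₁) = 1291 m/s; transfer-periapsis v_p = √[μ(2/r₁ − 1/a_t)] = 1573 m/s.
Δv₁ = v_p − v_c1 = 282.1 m/s.
At r₂: circular v_c2 = √(μ/r₂) = 760.9 m/s; transfer-apoapsis v_a = √[μ(2/r₂ − 1/a_t)] = 546.3 m/s.
Δv₂ = v_c2 − v_a = 214.6 m/s.
Total Δv = Δv₁ + Δv₂ = 496.7 m/s.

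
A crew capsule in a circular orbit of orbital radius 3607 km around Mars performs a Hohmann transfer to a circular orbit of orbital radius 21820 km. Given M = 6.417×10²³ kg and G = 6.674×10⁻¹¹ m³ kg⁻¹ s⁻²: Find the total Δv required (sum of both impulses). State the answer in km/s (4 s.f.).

μ = GM = 6.674×10⁻¹¹ × 6.417×10²³ = 4.283×10¹³ m³/s².
r₁ = 3607 km = 3.607×10⁶ m.
r₂ = 21820 km = 2.182×10⁷ m.
Transfer ellipse a_t = (r₁ + r₂)/2 = 1.271×10⁷ m.
At r₁: circular v_c1 = √(μ/r₁) = 3446 m/s; transfer-periapsis v_p = √[μ(2/r₁ − 1/a_t)] = 4514 m/s.
Δv₁ = v_p − v_c1 = 1068 m/s.
At r₂: circular v_c2 = √(μ/r₂) = 1401 m/s; transfer-apoapsis v_a = √[μ(2/r₂ − 1/a_t)] = 746.2 m/s.
Δv₂ = v_c2 − v_a = 654.8 m/s.
Total Δv = Δv₁ + Δv₂ = 1723 m/s = 1.723 km/s.

Δv_total ≈ 1.723 km/s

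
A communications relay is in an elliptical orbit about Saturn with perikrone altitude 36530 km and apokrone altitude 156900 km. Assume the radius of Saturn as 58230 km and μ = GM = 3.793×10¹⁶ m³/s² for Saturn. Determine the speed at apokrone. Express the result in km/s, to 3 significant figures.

r_p = 58230 + 36530 = 94760 km = 9.4760×10⁷ m.
r_a = 58230 + 156900 = 215130 km = 2.1513×10⁸ m.
Semi-major axis a = (r_p + r_a)/2 = 1.5494×10⁵ km = 1.549×10⁸ m.
Vis-viva: v² = μ(2/r − 1/a) = 3.793×10¹⁶ × (9.297×10⁻⁹ − 6.454×10⁻⁹) = 1.078×10⁸ m²/s².
v = 10380 m/s = 10.38 km/s.

v ≈ 10.4 km/s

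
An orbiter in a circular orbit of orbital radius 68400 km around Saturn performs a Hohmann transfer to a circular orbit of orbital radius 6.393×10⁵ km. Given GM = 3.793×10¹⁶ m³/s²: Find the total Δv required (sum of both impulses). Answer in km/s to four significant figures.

r₁ = 68400 km = 6.840×10⁷ m.
r₂ = 6.393×10⁵ km = 6.393×10⁸ m.
Transfer ellipse a_t = (r₁ + r₂)/2 = 3.538×10⁸ m.
At r₁: circular v_c1 = √(μ/r₁) = 23550 m/s; transfer-perikrone v_p = √[μ(2/r₁ − 1/a_t)] = 31650 m/s.
Δv₁ = v_p − v_c1 = 8104 m/s.
At r₂: circular v_c2 = √(μ/r₂) = 7703 m/s; transfer-apokrone v_a = √[μ(2/r₂ − 1/a_t)] = 3387 m/s.
Δv₂ = v_c2 − v_a = 4316 m/s.
Total Δv = Δv₁ + Δv₂ = 12420 m/s = 12.42 km/s.

Δv_total ≈ 12.42 km/s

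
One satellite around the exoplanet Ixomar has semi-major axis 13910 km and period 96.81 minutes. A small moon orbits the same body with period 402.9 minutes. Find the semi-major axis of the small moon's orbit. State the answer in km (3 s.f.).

a₂ ≈ 36000 km

Kepler's third law: a³ ∝ T², so a₂ = a₁ (T₂/T₁)^(2/3).
T₂/T₁ = 4.162, (T₂/T₁)^(2/3) = 2.587.
a₂ = 13910 × 2.587 = 35990 km.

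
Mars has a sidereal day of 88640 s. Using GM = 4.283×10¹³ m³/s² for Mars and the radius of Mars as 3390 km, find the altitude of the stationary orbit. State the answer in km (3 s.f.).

A synchronous orbit has period T, so by Kepler's third law a = (μT²/4π²)^(1/3).
μT²/4π² = 4.283×10¹³ × (8.864×10⁴)² / 39.48 = 8.524×10²¹ m³.
a = 2.043×10⁷ m = 20428 km.
Altitude h = a − R = 20428 − 3390 = 17038 km.

h_sync ≈ 17000 km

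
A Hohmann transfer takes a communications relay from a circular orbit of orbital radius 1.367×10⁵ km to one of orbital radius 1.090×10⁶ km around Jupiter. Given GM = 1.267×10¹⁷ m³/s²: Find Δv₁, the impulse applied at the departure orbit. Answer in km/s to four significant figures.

Δv ≈ 10.14 km/s

r₁ = 1.367×10⁵ km = 1.367×10⁸ m.
r₂ = 1.090×10⁶ km = 1.090×10⁹ m.
Transfer ellipse a_t = (r₁ + r₂)/2 = 6.134×10⁸ m.
At r₁: circular v_c1 = √(μ/r₁) = 30440 m/s; transfer-perijove v_p = √[μ(2/r₁ − 1/a_t)] = 40580 m/s.
Δv₁ = v_p − v_c1 = 10140 m/s.
= 10.14 km/s.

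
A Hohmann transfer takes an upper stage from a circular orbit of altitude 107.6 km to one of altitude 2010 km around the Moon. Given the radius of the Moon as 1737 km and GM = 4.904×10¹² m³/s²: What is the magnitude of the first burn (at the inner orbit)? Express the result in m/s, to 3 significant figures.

Δv ≈ 257 m/s

r₁ = 1737 + 107.6 = 1844.6 km = 1.8446×10⁶ m.
r₂ = 1737 + 2010 = 3747.0 km = 3.7470×10⁶ m.
Transfer ellipse a_t = (r₁ + r₂)/2 = 2.796×10⁶ m.
At r₁: circular v_c1 = √(μ/r₁) = 1631 m/s; transfer-perilune v_p = √[μ(2/r₁ − 1/a_t)] = 1888 m/s.
Δv₁ = v_p − v_c1 = 257.1 m/s.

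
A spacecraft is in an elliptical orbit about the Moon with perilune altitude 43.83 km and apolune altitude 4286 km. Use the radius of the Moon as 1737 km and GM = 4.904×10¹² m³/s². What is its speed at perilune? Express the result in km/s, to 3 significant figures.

r_p = 1737 + 43.83 = 1780.8 km = 1.7808×10⁶ m.
r_a = 1737 + 4286 = 6023.0 km = 6.0230×10⁶ m.
Semi-major axis a = (r_p + r_a)/2 = 3901.9 km = 3.902×10⁶ m.
Vis-viva: v² = μ(2/r − 1/a) = 4.904×10¹² × (1.123×10⁻⁶ − 2.563×10⁻⁷) = 4.251×10⁶ m²/s².
v = 2062 m/s = 2.062 km/s.

v ≈ 2.06 km/s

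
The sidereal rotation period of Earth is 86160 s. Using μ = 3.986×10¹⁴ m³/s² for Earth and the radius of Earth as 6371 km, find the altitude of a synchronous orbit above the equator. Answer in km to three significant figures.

h_sync ≈ 35800 km

A synchronous orbit has period T, so by Kepler's third law a = (μT²/4π²)^(1/3).
μT²/4π² = 3.986×10¹⁴ × (8.616×10⁴)² / 39.48 = 7.495×10²² m³.
a = 4.216×10⁷ m = 42163 km.
Altitude h = a − R = 42163 − 6371 = 35792 km.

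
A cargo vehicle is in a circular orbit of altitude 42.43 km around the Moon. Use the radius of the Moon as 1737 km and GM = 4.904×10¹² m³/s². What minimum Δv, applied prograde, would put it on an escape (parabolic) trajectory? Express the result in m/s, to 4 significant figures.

Δv ≈ 687.6 m/s

r = 1737 + 42.43 = 1779.4 km = 1.7794×10⁶ m.
Circular speed v_c = √(μ/r) = 1660 m/s.
Escape speed v_esc = √(2μ/r) = √2 × v_c = 2348 m/s.
Δv = v_esc − v_c = 687.6 m/s.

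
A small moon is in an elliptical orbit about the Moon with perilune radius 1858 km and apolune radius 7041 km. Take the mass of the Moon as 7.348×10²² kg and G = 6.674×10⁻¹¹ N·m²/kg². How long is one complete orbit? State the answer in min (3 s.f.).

T ≈ 444 min

μ = GM = 6.674×10⁻¹¹ × 7.348×10²² = 4.904×10¹² m³/s².
Semi-major axis a = (r_p + r_a)/2 = (1858.0 + 7041.0)/2 = 4449.5 km = 4.450×10⁶ m.
By Kepler's third law T = 2π√(a³/μ) = 2π × 4.238×10³ = 2.663×10⁴ s.
= 443.8 min.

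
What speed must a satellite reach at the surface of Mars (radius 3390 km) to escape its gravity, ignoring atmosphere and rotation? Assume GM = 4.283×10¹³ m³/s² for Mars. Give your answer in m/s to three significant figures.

v_esc ≈ 5030 m/s

r = R = 3.390×10⁶ m.
Escape speed v_esc = √(2μ/r) = √(2 × 4.283×10¹³ / 3.390×10⁶) = √(2.527×10⁷) = 5027 m/s.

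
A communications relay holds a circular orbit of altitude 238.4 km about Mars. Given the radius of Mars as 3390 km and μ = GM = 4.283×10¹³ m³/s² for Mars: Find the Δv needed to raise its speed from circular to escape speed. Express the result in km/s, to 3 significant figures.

Δv ≈ 1.42 km/s

r = 3390 + 238.4 = 3628.4 km = 3.6284×10⁶ m.
Circular speed v_c = √(μ/r) = 3436 m/s.
Escape speed v_esc = √(2μ/r) = √2 × v_c = 4859 m/s.
Δv = v_esc − v_c = 1423 m/s = 1.423 km/s.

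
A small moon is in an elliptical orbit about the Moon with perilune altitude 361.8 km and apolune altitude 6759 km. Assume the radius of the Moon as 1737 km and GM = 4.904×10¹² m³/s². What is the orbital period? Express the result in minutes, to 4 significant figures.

T ≈ 576.6 minutes

r_p = 1737 + 361.8 = 2098.8 km = 2.0988×10⁶ m.
r_a = 1737 + 6759 = 8496.0 km = 8.4960×10⁶ m.
Semi-major axis a = (r_p + r_a)/2 = (2098.8 + 8496.0)/2 = 5297.4 km = 5.297×10⁶ m.
By Kepler's third law T = 2π√(a³/μ) = 2π × 5.506×10³ = 3.459×10⁴ s.
= 576.6 minutes.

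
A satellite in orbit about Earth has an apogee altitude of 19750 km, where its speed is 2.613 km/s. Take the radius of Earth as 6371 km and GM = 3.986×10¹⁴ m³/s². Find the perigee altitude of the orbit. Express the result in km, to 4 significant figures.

r_a = 6371 + 19750 = 26121 km = 2.612×10⁷ m.
Specific energy ε = v²/2 − μ/r = -1.185×10⁷ J/kg, so a = −μ/(2ε) = 1.682×10⁷ m.
The apsides satisfy r_p + r_a = 2a, so the perigee radius is 2a − r_a = 7.528×10⁶ m = 7527.9 km.
Perigee altitude = 7527.9 − 6371 = 1156.9 km.

perigee altitude ≈ 1157 km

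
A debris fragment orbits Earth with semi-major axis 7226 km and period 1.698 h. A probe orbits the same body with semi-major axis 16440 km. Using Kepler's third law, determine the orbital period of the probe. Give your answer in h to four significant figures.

Kepler's third law: T² ∝ a³, so T₂ = T₁ (a₂/a₁)^(3/2).
a₂/a₁ = 2.275, (a₂/a₁)^(3/2) = 3.432.
T₂ = 1.698 × 3.432 = 5.827 h.

T₂ ≈ 5.827 h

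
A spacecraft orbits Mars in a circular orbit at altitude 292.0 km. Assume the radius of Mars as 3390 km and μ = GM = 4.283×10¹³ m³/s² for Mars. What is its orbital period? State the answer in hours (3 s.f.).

T ≈ 1.88 hours

r = 3390 + 292.0 = 3682.0 km = 3.6820×10⁶ m.
Kepler's third law: T = 2π√(r³/μ) = 2π√((3.682×10⁶)³ / 4.283×10¹³).
r³/μ = 1.165×10⁶ s², so T = 2π × 1.080×10³ = 6.783×10³ s.
Converting: 6.783×10³ s ÷ 3600 = 1.884 hours.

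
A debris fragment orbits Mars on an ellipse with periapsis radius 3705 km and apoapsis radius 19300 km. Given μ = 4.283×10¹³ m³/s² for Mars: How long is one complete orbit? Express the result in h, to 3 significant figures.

T ≈ 10.4 h

Semi-major axis a = (r_p + r_a)/2 = (3705.0 + 19300)/2 = 11502 km = 1.150×10⁷ m.
By Kepler's third law T = 2π√(a³/μ) = 2π × 5.961×10³ = 3.745×10⁴ s.
= 10.40 h.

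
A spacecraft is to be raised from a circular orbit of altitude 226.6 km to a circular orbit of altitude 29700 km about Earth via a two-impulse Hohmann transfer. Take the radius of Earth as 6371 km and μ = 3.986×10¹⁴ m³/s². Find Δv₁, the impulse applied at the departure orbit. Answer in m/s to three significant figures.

r₁ = 6371 + 226.6 = 6597.6 km = 6.5976×10⁶ m.
r₂ = 6371 + 29700 = 36071 km = 3.6071×10⁷ m.
Transfer ellipse a_t = (r₁ + r₂)/2 = 2.133×10⁷ m.
At r₁: circular v_c1 = √(μ/r₁) = 7773 m/s; transfer-perigee v_p = √[μ(2/r₁ − 1/a_t)] = 10110 m/s.
Δv₁ = v_p − v_c1 = 2334 m/s.

Δv ≈ 2330 m/s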